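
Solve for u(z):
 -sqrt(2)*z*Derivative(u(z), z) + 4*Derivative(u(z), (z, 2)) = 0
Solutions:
 u(z) = C1 + C2*erfi(2^(3/4)*z/4)


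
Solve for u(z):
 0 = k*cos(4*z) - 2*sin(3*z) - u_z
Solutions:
 u(z) = C1 + k*sin(4*z)/4 + 2*cos(3*z)/3


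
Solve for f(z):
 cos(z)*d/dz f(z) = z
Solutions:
 f(z) = C1 + Integral(z/cos(z), z)


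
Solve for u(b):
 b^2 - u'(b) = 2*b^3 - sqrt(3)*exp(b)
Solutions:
 u(b) = C1 - b^4/2 + b^3/3 + sqrt(3)*exp(b)


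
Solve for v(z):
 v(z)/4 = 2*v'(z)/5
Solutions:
 v(z) = C1*exp(5*z/8)


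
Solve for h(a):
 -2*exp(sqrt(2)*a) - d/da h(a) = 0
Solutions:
 h(a) = C1 - sqrt(2)*exp(sqrt(2)*a)


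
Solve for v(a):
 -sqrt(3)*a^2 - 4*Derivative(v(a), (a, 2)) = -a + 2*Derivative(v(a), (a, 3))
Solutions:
 v(a) = C1 + C2*a + C3*exp(-2*a) - sqrt(3)*a^4/48 + a^3*(1 + sqrt(3))/24 - a^2*(1 + sqrt(3))/16


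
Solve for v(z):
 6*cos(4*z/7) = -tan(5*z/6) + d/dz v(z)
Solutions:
 v(z) = C1 - 6*log(cos(5*z/6))/5 + 21*sin(4*z/7)/2


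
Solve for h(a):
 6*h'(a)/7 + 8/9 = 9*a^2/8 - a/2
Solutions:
 h(a) = C1 + 7*a^3/16 - 7*a^2/24 - 28*a/27


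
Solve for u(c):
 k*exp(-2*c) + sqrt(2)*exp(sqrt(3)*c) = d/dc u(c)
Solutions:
 u(c) = C1 - k*exp(-2*c)/2 + sqrt(6)*exp(sqrt(3)*c)/3


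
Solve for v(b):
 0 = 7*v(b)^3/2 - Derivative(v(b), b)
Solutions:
 v(b) = -sqrt(-1/(C1 + 7*b))
 v(b) = sqrt(-1/(C1 + 7*b))


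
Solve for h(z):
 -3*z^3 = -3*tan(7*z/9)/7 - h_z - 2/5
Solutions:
 h(z) = C1 + 3*z^4/4 - 2*z/5 + 27*log(cos(7*z/9))/49


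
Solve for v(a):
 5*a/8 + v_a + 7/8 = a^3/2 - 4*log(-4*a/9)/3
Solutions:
 v(a) = C1 + a^4/8 - 5*a^2/16 - 4*a*log(-a)/3 + a*(-64*log(2) + 11 + 64*log(3))/24


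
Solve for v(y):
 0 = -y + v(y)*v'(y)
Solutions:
 v(y) = -sqrt(C1 + y^2)
 v(y) = sqrt(C1 + y^2)


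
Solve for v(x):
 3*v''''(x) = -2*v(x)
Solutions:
 v(x) = (C1*sin(6^(3/4)*x/6) + C2*cos(6^(3/4)*x/6))*exp(-6^(3/4)*x/6) + (C3*sin(6^(3/4)*x/6) + C4*cos(6^(3/4)*x/6))*exp(6^(3/4)*x/6)


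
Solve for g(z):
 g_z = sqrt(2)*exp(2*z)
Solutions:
 g(z) = C1 + sqrt(2)*exp(2*z)/2


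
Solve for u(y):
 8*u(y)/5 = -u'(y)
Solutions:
 u(y) = C1*exp(-8*y/5)


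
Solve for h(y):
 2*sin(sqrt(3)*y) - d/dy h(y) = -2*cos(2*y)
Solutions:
 h(y) = C1 + sin(2*y) - 2*sqrt(3)*cos(sqrt(3)*y)/3


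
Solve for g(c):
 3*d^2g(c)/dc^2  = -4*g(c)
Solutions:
 g(c) = C1*sin(2*sqrt(3)*c/3) + C2*cos(2*sqrt(3)*c/3)


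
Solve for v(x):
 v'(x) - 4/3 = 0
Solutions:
 v(x) = C1 + 4*x/3


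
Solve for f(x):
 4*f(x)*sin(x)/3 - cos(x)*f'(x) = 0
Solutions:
 f(x) = C1/cos(x)^(4/3)


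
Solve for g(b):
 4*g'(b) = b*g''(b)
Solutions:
 g(b) = C1 + C2*b^5


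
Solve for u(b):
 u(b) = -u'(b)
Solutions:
 u(b) = C1*exp(-b)


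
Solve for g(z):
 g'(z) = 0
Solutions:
 g(z) = C1


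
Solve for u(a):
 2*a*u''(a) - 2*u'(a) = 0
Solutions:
 u(a) = C1 + C2*a^2


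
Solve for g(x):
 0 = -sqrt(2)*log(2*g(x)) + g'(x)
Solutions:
 -sqrt(2)*Integral(1/(log(_y) + log(2)), (_y, g(x)))/2 = C1 - x


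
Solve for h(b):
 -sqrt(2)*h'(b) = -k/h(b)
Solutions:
 h(b) = -sqrt(C1 + sqrt(2)*b*k)
 h(b) = sqrt(C1 + sqrt(2)*b*k)


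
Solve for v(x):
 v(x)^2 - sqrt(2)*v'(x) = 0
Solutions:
 v(x) = -2/(C1 + sqrt(2)*x)


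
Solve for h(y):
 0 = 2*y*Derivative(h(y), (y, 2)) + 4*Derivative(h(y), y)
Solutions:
 h(y) = C1 + C2/y


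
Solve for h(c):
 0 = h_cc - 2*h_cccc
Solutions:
 h(c) = C1 + C2*c + C3*exp(-sqrt(2)*c/2) + C4*exp(sqrt(2)*c/2)


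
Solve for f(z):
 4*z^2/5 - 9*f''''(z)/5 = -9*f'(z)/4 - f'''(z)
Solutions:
 f(z) = C1 + C2*exp(z*(-5^(1/3)*(81*sqrt(60249) + 19883)^(1/3) - 20*5^(2/3)/(81*sqrt(60249) + 19883)^(1/3) + 20)/108)*sin(sqrt(3)*5^(1/3)*z*(-(81*sqrt(60249) + 19883)^(1/3) + 20*5^(1/3)/(81*sqrt(60249) + 19883)^(1/3))/108) + C3*exp(z*(-5^(1/3)*(81*sqrt(60249) + 19883)^(1/3) - 20*5^(2/3)/(81*sqrt(60249) + 19883)^(1/3) + 20)/108)*cos(sqrt(3)*5^(1/3)*z*(-(81*sqrt(60249) + 19883)^(1/3) + 20*5^(1/3)/(81*sqrt(60249) + 19883)^(1/3))/108) + C4*exp(z*(20*5^(2/3)/(81*sqrt(60249) + 19883)^(1/3) + 10 + 5^(1/3)*(81*sqrt(60249) + 19883)^(1/3))/54) - 16*z^3/135 + 128*z/405


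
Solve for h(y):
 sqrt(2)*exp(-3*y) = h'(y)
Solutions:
 h(y) = C1 - sqrt(2)*exp(-3*y)/3


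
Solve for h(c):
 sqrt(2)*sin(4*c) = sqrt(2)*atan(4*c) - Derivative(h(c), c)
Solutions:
 h(c) = C1 + sqrt(2)*(c*atan(4*c) - log(16*c^2 + 1)/8) + sqrt(2)*cos(4*c)/4


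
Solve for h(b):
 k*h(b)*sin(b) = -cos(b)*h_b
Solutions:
 h(b) = C1*exp(k*log(cos(b)))


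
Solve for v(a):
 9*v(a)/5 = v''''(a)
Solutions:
 v(a) = C1*exp(-sqrt(3)*5^(3/4)*a/5) + C2*exp(sqrt(3)*5^(3/4)*a/5) + C3*sin(sqrt(3)*5^(3/4)*a/5) + C4*cos(sqrt(3)*5^(3/4)*a/5)


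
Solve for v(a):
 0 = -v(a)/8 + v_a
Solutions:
 v(a) = C1*exp(a/8)


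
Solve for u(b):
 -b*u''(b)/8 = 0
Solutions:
 u(b) = C1 + C2*b


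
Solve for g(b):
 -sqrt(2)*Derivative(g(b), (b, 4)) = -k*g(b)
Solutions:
 g(b) = C1*exp(-2^(7/8)*b*k^(1/4)/2) + C2*exp(2^(7/8)*b*k^(1/4)/2) + C3*exp(-2^(7/8)*I*b*k^(1/4)/2) + C4*exp(2^(7/8)*I*b*k^(1/4)/2)


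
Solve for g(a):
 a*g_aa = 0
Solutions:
 g(a) = C1 + C2*a


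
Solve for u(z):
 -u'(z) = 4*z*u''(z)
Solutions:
 u(z) = C1 + C2*z^(3/4)


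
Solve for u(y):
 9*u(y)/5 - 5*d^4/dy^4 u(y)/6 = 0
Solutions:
 u(y) = C1*exp(-sqrt(5)*54^(1/4)*y/5) + C2*exp(sqrt(5)*54^(1/4)*y/5) + C3*sin(sqrt(5)*54^(1/4)*y/5) + C4*cos(sqrt(5)*54^(1/4)*y/5)


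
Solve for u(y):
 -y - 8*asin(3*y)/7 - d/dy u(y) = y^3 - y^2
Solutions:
 u(y) = C1 - y^4/4 + y^3/3 - y^2/2 - 8*y*asin(3*y)/7 - 8*sqrt(1 - 9*y^2)/21


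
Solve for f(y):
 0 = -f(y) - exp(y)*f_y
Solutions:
 f(y) = C1*exp(exp(-y))


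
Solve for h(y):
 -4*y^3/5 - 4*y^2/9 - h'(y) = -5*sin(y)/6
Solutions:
 h(y) = C1 - y^4/5 - 4*y^3/27 - 5*cos(y)/6


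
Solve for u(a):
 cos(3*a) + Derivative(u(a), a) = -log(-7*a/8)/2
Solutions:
 u(a) = C1 - a*log(-a)/2 - a*log(7) + a/2 + a*log(2) + a*log(14)/2 - sin(3*a)/3


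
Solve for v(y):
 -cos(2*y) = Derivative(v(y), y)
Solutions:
 v(y) = C1 - sin(2*y)/2


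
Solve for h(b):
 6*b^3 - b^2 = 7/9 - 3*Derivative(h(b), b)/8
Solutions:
 h(b) = C1 - 4*b^4 + 8*b^3/9 + 56*b/27


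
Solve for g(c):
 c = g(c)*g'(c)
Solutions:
 g(c) = -sqrt(C1 + c^2)
 g(c) = sqrt(C1 + c^2)


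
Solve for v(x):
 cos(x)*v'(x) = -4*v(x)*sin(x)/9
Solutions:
 v(x) = C1*cos(x)^(4/9)


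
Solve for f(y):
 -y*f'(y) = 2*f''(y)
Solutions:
 f(y) = C1 + C2*erf(y/2)


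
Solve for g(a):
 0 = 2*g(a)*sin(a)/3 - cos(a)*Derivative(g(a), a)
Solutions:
 g(a) = C1/cos(a)^(2/3)


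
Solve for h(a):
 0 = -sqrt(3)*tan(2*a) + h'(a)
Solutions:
 h(a) = C1 - sqrt(3)*log(cos(2*a))/2


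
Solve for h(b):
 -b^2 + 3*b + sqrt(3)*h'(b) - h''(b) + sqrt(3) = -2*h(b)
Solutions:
 h(b) = C1*exp(b*(-sqrt(11) + sqrt(3))/2) + C2*exp(b*(sqrt(3) + sqrt(11))/2) + b^2/2 - 3*b/2 - sqrt(3)*b/2 + sqrt(3)/4 + 5/4


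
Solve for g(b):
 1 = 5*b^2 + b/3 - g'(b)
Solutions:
 g(b) = C1 + 5*b^3/3 + b^2/6 - b


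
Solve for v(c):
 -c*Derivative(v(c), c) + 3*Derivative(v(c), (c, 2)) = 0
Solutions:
 v(c) = C1 + C2*erfi(sqrt(6)*c/6)


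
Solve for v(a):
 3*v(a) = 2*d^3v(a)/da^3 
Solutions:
 v(a) = C3*exp(2^(2/3)*3^(1/3)*a/2) + (C1*sin(2^(2/3)*3^(5/6)*a/4) + C2*cos(2^(2/3)*3^(5/6)*a/4))*exp(-2^(2/3)*3^(1/3)*a/4)


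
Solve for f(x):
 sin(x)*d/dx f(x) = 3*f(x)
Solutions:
 f(x) = C1*(cos(x) - 1)^(3/2)/(cos(x) + 1)^(3/2)


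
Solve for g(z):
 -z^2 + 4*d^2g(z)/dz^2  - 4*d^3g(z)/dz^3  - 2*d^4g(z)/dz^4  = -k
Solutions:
 g(z) = C1 + C2*z + C3*exp(z*(-1 + sqrt(3))) + C4*exp(-z*(1 + sqrt(3))) + z^4/48 + z^3/12 + z^2*(3 - k)/8


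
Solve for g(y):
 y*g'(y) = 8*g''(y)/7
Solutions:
 g(y) = C1 + C2*erfi(sqrt(7)*y/4)


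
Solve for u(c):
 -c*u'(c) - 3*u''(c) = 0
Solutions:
 u(c) = C1 + C2*erf(sqrt(6)*c/6)


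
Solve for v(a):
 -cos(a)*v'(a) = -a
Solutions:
 v(a) = C1 + Integral(a/cos(a), a)


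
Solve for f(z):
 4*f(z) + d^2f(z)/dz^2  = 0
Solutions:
 f(z) = C1*sin(2*z) + C2*cos(2*z)


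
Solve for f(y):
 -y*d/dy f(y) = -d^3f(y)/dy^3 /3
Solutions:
 f(y) = C1 + Integral(C2*airyai(3^(1/3)*y) + C3*airybi(3^(1/3)*y), y)


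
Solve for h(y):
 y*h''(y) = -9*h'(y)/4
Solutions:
 h(y) = C1 + C2/y^(5/4)


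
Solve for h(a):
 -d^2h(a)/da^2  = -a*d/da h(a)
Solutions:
 h(a) = C1 + C2*erfi(sqrt(2)*a/2)


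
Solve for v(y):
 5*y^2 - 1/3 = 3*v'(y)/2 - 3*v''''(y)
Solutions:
 v(y) = C1 + C4*exp(2^(2/3)*y/2) + 10*y^3/9 - 2*y/9 + (C2*sin(2^(2/3)*sqrt(3)*y/4) + C3*cos(2^(2/3)*sqrt(3)*y/4))*exp(-2^(2/3)*y/4)


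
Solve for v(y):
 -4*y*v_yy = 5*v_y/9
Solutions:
 v(y) = C1 + C2*y^(31/36)


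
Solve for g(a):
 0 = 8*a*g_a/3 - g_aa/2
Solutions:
 g(a) = C1 + C2*erfi(2*sqrt(6)*a/3)


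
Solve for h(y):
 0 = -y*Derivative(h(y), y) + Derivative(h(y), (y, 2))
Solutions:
 h(y) = C1 + C2*erfi(sqrt(2)*y/2)


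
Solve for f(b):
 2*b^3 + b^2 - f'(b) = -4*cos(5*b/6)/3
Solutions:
 f(b) = C1 + b^4/2 + b^3/3 + 8*sin(5*b/6)/5


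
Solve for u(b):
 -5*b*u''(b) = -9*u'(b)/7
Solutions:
 u(b) = C1 + C2*b^(44/35)


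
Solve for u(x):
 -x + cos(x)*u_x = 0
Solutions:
 u(x) = C1 + Integral(x/cos(x), x)


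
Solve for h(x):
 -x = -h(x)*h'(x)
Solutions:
 h(x) = -sqrt(C1 + x^2)
 h(x) = sqrt(C1 + x^2)


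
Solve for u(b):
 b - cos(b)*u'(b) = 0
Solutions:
 u(b) = C1 + Integral(b/cos(b), b)


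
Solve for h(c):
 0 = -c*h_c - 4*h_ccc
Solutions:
 h(c) = C1 + Integral(C2*airyai(-2^(1/3)*c/2) + C3*airybi(-2^(1/3)*c/2), c)


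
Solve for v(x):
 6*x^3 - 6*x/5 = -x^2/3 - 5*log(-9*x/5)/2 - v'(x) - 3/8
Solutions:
 v(x) = C1 - 3*x^4/2 - x^3/9 + 3*x^2/5 - 5*x*log(-x)/2 + x*(-5*log(3) + 17/8 + 5*log(5)/2)


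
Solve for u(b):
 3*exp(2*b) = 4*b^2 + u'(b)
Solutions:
 u(b) = C1 - 4*b^3/3 + 3*exp(2*b)/2


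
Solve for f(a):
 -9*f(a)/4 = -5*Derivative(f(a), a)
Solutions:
 f(a) = C1*exp(9*a/20)


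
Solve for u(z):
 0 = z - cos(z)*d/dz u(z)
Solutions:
 u(z) = C1 + Integral(z/cos(z), z)


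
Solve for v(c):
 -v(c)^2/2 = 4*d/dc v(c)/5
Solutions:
 v(c) = 8/(C1 + 5*c)


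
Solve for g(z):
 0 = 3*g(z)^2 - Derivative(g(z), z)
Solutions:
 g(z) = -1/(C1 + 3*z)


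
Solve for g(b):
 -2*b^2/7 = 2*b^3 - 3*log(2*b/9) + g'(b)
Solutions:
 g(b) = C1 - b^4/2 - 2*b^3/21 + 3*b*log(b) + b*log(8/729) - 3*b


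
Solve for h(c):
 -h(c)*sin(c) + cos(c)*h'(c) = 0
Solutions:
 h(c) = C1/cos(c)


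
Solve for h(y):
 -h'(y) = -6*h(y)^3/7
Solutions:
 h(y) = -sqrt(14)*sqrt(-1/(C1 + 6*y))/2
 h(y) = sqrt(14)*sqrt(-1/(C1 + 6*y))/2


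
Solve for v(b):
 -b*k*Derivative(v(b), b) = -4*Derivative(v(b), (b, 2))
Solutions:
 v(b) = Piecewise((-sqrt(2)*sqrt(pi)*C1*erf(sqrt(2)*b*sqrt(-k)/4)/sqrt(-k) - C2, (k > 0) | (k < 0)), (-C1*b - C2, True))


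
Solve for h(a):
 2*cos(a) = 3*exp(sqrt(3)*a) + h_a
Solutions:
 h(a) = C1 - sqrt(3)*exp(sqrt(3)*a) + 2*sin(a)


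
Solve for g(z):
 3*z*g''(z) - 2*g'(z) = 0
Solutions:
 g(z) = C1 + C2*z^(5/3)


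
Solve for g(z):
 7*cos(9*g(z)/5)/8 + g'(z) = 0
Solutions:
 7*z/8 - 5*log(sin(9*g(z)/5) - 1)/18 + 5*log(sin(9*g(z)/5) + 1)/18 = C1


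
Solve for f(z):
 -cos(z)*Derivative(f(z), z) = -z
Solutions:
 f(z) = C1 + Integral(z/cos(z), z)


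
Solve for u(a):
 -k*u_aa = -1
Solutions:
 u(a) = C1 + C2*a + a^2/(2*k)


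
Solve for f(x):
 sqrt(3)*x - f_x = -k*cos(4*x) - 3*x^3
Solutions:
 f(x) = C1 + k*sin(4*x)/4 + 3*x^4/4 + sqrt(3)*x^2/2


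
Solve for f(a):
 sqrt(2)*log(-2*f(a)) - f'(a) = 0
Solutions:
 -sqrt(2)*Integral(1/(log(-_y) + log(2)), (_y, f(a)))/2 = C1 - a


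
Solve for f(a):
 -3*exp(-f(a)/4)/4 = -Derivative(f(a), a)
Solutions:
 f(a) = 4*log(C1 + 3*a/16)


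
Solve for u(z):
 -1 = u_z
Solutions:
 u(z) = C1 - z


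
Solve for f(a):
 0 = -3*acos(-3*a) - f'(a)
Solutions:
 f(a) = C1 - 3*a*acos(-3*a) - sqrt(1 - 9*a^2)


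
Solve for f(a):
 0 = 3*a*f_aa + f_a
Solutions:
 f(a) = C1 + C2*a^(2/3)


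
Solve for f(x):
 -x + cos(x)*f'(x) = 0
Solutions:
 f(x) = C1 + Integral(x/cos(x), x)


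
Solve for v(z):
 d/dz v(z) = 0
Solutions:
 v(z) = C1


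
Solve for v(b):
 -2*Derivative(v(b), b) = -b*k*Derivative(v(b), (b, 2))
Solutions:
 v(b) = C1 + b^(((re(k) + 2)*re(k) + im(k)^2)/(re(k)^2 + im(k)^2))*(C2*sin(2*log(b)*Abs(im(k))/(re(k)^2 + im(k)^2)) + C3*cos(2*log(b)*im(k)/(re(k)^2 + im(k)^2)))


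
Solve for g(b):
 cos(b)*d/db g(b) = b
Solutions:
 g(b) = C1 + Integral(b/cos(b), b)


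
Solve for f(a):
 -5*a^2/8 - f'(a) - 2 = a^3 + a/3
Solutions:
 f(a) = C1 - a^4/4 - 5*a^3/24 - a^2/6 - 2*a


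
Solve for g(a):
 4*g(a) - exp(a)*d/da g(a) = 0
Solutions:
 g(a) = C1*exp(-4*exp(-a))


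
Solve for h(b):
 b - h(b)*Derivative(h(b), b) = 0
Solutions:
 h(b) = -sqrt(C1 + b^2)
 h(b) = sqrt(C1 + b^2)


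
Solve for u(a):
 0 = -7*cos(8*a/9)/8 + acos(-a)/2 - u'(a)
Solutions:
 u(a) = C1 + a*acos(-a)/2 + sqrt(1 - a^2)/2 - 63*sin(8*a/9)/64


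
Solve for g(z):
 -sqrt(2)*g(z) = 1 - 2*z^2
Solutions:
 g(z) = sqrt(2)*(z^2 - 1/2)


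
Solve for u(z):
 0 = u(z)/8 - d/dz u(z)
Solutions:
 u(z) = C1*exp(z/8)


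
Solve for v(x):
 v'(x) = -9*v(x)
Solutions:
 v(x) = C1*exp(-9*x)


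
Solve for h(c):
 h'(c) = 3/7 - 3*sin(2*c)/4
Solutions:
 h(c) = C1 + 3*c/7 + 3*cos(2*c)/8


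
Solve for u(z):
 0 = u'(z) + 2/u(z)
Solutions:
 u(z) = -sqrt(C1 - 4*z)
 u(z) = sqrt(C1 - 4*z)


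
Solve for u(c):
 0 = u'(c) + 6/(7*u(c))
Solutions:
 u(c) = -sqrt(C1 - 84*c)/7
 u(c) = sqrt(C1 - 84*c)/7


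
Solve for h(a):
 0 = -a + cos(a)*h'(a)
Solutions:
 h(a) = C1 + Integral(a/cos(a), a)


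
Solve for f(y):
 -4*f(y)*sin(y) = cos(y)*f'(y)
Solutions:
 f(y) = C1*cos(y)^4


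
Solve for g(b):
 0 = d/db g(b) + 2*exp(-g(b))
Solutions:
 g(b) = log(C1 - 2*b)


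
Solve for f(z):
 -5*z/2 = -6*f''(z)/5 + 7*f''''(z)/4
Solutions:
 f(z) = C1 + C2*z + C3*exp(-2*sqrt(210)*z/35) + C4*exp(2*sqrt(210)*z/35) + 25*z^3/72


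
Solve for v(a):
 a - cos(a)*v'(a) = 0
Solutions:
 v(a) = C1 + Integral(a/cos(a), a)


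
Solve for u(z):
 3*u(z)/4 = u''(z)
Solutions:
 u(z) = C1*exp(-sqrt(3)*z/2) + C2*exp(sqrt(3)*z/2)


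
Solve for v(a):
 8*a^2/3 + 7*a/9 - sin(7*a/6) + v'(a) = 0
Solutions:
 v(a) = C1 - 8*a^3/9 - 7*a^2/18 - 6*cos(7*a/6)/7


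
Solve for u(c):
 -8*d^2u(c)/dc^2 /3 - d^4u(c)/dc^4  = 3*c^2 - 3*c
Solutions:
 u(c) = C1 + C2*c + C3*sin(2*sqrt(6)*c/3) + C4*cos(2*sqrt(6)*c/3) - 3*c^4/32 + 3*c^3/16 + 27*c^2/64


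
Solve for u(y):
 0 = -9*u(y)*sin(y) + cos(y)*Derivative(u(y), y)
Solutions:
 u(y) = C1/cos(y)^9


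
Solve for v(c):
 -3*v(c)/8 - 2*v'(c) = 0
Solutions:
 v(c) = C1*exp(-3*c/16)


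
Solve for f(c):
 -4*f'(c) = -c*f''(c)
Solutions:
 f(c) = C1 + C2*c^5


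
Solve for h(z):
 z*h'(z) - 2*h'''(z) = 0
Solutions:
 h(z) = C1 + Integral(C2*airyai(2^(2/3)*z/2) + C3*airybi(2^(2/3)*z/2), z)


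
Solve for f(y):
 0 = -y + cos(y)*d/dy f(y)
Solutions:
 f(y) = C1 + Integral(y/cos(y), y)


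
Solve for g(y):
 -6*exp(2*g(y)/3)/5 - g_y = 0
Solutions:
 g(y) = 3*log(-sqrt(-1/(C1 - 6*y))) - 3*log(2) + 3*log(30)/2
 g(y) = 3*log(-1/(C1 - 6*y))/2 - 3*log(2) + 3*log(30)/2


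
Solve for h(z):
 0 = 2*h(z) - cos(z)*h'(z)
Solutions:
 h(z) = C1*(sin(z) + 1)/(sin(z) - 1)


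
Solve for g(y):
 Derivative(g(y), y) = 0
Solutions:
 g(y) = C1


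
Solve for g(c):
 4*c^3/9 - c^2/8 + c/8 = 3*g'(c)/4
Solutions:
 g(c) = C1 + 4*c^4/27 - c^3/18 + c^2/12


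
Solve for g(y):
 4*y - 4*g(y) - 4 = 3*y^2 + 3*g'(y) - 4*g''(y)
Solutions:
 g(y) = C1*exp(y*(3 - sqrt(73))/8) + C2*exp(y*(3 + sqrt(73))/8) - 3*y^2/4 + 17*y/8 - 131/32


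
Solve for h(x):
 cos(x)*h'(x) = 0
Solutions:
 h(x) = C1


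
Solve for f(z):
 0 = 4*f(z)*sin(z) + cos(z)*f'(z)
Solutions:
 f(z) = C1*cos(z)^4


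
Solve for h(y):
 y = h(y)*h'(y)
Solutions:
 h(y) = -sqrt(C1 + y^2)
 h(y) = sqrt(C1 + y^2)


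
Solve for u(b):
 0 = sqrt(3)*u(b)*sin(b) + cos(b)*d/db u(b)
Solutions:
 u(b) = C1*cos(b)^(sqrt(3))


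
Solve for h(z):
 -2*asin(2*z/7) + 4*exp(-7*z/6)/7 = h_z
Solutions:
 h(z) = C1 - 2*z*asin(2*z/7) - sqrt(49 - 4*z^2) - 24*exp(-7*z/6)/49


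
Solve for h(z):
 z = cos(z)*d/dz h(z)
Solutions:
 h(z) = C1 + Integral(z/cos(z), z)


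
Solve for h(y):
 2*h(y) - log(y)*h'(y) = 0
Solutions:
 h(y) = C1*exp(2*li(y))


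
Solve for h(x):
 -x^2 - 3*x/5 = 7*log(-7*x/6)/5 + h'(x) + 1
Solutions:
 h(x) = C1 - x^3/3 - 3*x^2/10 - 7*x*log(-x)/5 + x*(-7*log(7) + 2 + 7*log(6))/5


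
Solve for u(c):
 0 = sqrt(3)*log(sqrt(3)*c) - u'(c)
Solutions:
 u(c) = C1 + sqrt(3)*c*log(c) - sqrt(3)*c + sqrt(3)*c*log(3)/2


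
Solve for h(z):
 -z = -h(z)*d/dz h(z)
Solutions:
 h(z) = -sqrt(C1 + z^2)
 h(z) = sqrt(C1 + z^2)


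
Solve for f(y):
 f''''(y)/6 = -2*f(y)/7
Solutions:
 f(y) = (C1*sin(3^(1/4)*7^(3/4)*y/7) + C2*cos(3^(1/4)*7^(3/4)*y/7))*exp(-3^(1/4)*7^(3/4)*y/7) + (C3*sin(3^(1/4)*7^(3/4)*y/7) + C4*cos(3^(1/4)*7^(3/4)*y/7))*exp(3^(1/4)*7^(3/4)*y/7)


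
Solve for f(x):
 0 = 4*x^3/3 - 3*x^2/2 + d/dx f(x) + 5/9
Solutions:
 f(x) = C1 - x^4/3 + x^3/2 - 5*x/9


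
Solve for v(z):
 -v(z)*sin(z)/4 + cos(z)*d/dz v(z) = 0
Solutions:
 v(z) = C1/cos(z)^(1/4)


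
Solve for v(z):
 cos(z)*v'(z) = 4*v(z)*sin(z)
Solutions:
 v(z) = C1/cos(z)^4


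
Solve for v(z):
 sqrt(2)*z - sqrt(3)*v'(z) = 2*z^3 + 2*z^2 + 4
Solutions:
 v(z) = C1 - sqrt(3)*z^4/6 - 2*sqrt(3)*z^3/9 + sqrt(6)*z^2/6 - 4*sqrt(3)*z/3


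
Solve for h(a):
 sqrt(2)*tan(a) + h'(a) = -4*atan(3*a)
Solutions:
 h(a) = C1 - 4*a*atan(3*a) + 2*log(9*a^2 + 1)/3 + sqrt(2)*log(cos(a))


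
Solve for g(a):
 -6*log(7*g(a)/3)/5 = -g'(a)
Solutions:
 5*Integral(1/(-log(_y) - log(7) + log(3)), (_y, g(a)))/6 = C1 - a


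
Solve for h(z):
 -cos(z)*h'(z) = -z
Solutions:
 h(z) = C1 + Integral(z/cos(z), z)


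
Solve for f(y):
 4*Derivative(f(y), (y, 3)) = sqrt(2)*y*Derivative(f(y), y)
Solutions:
 f(y) = C1 + Integral(C2*airyai(sqrt(2)*y/2) + C3*airybi(sqrt(2)*y/2), y)


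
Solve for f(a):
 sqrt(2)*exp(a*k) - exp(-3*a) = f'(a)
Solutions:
 f(a) = C1 + exp(-3*a)/3 + sqrt(2)*exp(a*k)/k


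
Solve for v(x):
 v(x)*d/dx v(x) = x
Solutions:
 v(x) = -sqrt(C1 + x^2)
 v(x) = sqrt(C1 + x^2)


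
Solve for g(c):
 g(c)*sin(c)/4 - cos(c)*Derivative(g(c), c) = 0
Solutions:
 g(c) = C1/cos(c)^(1/4)


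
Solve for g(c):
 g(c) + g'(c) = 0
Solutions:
 g(c) = C1*exp(-c)


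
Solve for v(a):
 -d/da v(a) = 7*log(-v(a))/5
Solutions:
 -li(-v(a)) = C1 - 7*a/5


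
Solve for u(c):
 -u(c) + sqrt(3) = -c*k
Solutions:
 u(c) = c*k + sqrt(3)


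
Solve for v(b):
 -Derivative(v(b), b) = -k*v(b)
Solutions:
 v(b) = C1*exp(b*k)


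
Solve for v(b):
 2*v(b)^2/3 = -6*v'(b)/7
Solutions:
 v(b) = 9/(C1 + 7*b)


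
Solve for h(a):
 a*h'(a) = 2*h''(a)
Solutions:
 h(a) = C1 + C2*erfi(a/2)


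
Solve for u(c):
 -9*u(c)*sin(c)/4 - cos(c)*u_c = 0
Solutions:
 u(c) = C1*cos(c)^(9/4)


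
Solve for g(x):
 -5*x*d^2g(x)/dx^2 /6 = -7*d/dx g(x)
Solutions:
 g(x) = C1 + C2*x^(47/5)


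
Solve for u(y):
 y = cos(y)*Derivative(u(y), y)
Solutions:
 u(y) = C1 + Integral(y/cos(y), y)


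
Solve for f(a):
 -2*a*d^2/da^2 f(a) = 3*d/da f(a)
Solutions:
 f(a) = C1 + C2/sqrt(a)


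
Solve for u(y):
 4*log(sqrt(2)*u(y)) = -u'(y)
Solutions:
 Integral(1/(2*log(_y) + log(2)), (_y, u(y)))/2 = C1 - y


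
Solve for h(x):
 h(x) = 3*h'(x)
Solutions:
 h(x) = C1*exp(x/3)


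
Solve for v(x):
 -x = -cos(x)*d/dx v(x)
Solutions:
 v(x) = C1 + Integral(x/cos(x), x)


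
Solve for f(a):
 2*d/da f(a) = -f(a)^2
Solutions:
 f(a) = 2/(C1 + a)


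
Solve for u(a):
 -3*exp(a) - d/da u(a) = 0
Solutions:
 u(a) = C1 - 3*exp(a)


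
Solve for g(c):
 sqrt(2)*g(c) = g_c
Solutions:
 g(c) = C1*exp(sqrt(2)*c)


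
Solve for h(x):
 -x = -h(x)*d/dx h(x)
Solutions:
 h(x) = -sqrt(C1 + x^2)
 h(x) = sqrt(C1 + x^2)


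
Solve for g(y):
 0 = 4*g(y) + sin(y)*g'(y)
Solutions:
 g(y) = C1*(cos(y)^2 + 2*cos(y) + 1)/(cos(y)^2 - 2*cos(y) + 1)


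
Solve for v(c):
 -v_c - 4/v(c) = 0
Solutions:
 v(c) = -sqrt(C1 - 8*c)
 v(c) = sqrt(C1 - 8*c)


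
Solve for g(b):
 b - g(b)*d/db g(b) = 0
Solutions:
 g(b) = -sqrt(C1 + b^2)
 g(b) = sqrt(C1 + b^2)


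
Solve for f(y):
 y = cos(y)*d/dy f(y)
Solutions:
 f(y) = C1 + Integral(y/cos(y), y)


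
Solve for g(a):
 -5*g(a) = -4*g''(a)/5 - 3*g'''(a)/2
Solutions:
 g(a) = C1*exp(-a*(64/(225*sqrt(452553) + 151363)^(1/3) + 16 + (225*sqrt(452553) + 151363)^(1/3))/90)*sin(sqrt(3)*a*(-(225*sqrt(452553) + 151363)^(1/3) + 64/(225*sqrt(452553) + 151363)^(1/3))/90) + C2*exp(-a*(64/(225*sqrt(452553) + 151363)^(1/3) + 16 + (225*sqrt(452553) + 151363)^(1/3))/90)*cos(sqrt(3)*a*(-(225*sqrt(452553) + 151363)^(1/3) + 64/(225*sqrt(452553) + 151363)^(1/3))/90) + C3*exp(a*(-8 + 64/(225*sqrt(452553) + 151363)^(1/3) + (225*sqrt(452553) + 151363)^(1/3))/45)


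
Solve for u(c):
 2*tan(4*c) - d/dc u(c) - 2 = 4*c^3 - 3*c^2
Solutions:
 u(c) = C1 - c^4 + c^3 - 2*c - log(cos(4*c))/2


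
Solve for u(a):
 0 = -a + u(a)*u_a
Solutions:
 u(a) = -sqrt(C1 + a^2)
 u(a) = sqrt(C1 + a^2)


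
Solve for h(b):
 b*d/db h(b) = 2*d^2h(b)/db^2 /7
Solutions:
 h(b) = C1 + C2*erfi(sqrt(7)*b/2)


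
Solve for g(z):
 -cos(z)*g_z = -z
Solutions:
 g(z) = C1 + Integral(z/cos(z), z)


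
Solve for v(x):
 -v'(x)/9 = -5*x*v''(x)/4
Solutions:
 v(x) = C1 + C2*x^(49/45)


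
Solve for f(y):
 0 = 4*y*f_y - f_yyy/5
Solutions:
 f(y) = C1 + Integral(C2*airyai(20^(1/3)*y) + C3*airybi(20^(1/3)*y), y)


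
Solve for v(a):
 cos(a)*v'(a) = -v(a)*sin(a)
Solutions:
 v(a) = C1*cos(a)


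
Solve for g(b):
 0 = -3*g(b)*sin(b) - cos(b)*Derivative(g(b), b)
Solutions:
 g(b) = C1*cos(b)^3


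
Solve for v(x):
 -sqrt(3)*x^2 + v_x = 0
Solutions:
 v(x) = C1 + sqrt(3)*x^3/3


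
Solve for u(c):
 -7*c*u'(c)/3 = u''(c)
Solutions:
 u(c) = C1 + C2*erf(sqrt(42)*c/6)


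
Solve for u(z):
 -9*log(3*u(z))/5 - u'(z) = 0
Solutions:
 5*Integral(1/(log(_y) + log(3)), (_y, u(z)))/9 = C1 - z


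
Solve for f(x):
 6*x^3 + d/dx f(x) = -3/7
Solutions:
 f(x) = C1 - 3*x^4/2 - 3*x/7


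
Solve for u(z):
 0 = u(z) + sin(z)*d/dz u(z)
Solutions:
 u(z) = C1*sqrt(cos(z) + 1)/sqrt(cos(z) - 1)


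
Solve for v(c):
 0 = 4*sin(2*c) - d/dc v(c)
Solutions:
 v(c) = C1 - 2*cos(2*c)


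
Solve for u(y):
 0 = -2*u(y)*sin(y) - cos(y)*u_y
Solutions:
 u(y) = C1*cos(y)^2


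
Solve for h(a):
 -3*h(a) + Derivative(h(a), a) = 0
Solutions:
 h(a) = C1*exp(3*a)


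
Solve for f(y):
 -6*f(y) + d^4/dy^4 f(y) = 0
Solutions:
 f(y) = C1*exp(-6^(1/4)*y) + C2*exp(6^(1/4)*y) + C3*sin(6^(1/4)*y) + C4*cos(6^(1/4)*y)


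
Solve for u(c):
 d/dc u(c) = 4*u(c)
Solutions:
 u(c) = C1*exp(4*c)


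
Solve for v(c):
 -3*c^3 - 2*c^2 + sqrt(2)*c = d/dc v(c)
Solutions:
 v(c) = C1 - 3*c^4/4 - 2*c^3/3 + sqrt(2)*c^2/2


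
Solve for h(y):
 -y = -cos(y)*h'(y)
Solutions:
 h(y) = C1 + Integral(y/cos(y), y)


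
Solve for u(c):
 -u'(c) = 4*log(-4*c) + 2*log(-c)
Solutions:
 u(c) = C1 - 6*c*log(-c) + 2*c*(3 - 4*log(2))


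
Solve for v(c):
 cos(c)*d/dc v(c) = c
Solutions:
 v(c) = C1 + Integral(c/cos(c), c)


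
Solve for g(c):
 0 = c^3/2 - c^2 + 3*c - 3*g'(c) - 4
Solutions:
 g(c) = C1 + c^4/24 - c^3/9 + c^2/2 - 4*c/3


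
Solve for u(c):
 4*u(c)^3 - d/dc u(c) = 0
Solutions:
 u(c) = -sqrt(2)*sqrt(-1/(C1 + 4*c))/2
 u(c) = sqrt(2)*sqrt(-1/(C1 + 4*c))/2


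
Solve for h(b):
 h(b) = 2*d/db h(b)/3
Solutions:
 h(b) = C1*exp(3*b/2)


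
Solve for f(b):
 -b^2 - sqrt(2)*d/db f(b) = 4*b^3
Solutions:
 f(b) = C1 - sqrt(2)*b^4/2 - sqrt(2)*b^3/6


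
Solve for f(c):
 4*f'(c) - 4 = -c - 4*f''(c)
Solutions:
 f(c) = C1 + C2*exp(-c) - c^2/8 + 5*c/4


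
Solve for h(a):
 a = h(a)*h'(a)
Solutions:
 h(a) = -sqrt(C1 + a^2)
 h(a) = sqrt(C1 + a^2)


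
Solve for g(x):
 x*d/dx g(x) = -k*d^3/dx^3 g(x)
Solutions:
 g(x) = C1 + Integral(C2*airyai(x*(-1/k)^(1/3)) + C3*airybi(x*(-1/k)^(1/3)), x)


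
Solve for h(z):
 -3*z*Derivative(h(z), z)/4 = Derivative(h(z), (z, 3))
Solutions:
 h(z) = C1 + Integral(C2*airyai(-6^(1/3)*z/2) + C3*airybi(-6^(1/3)*z/2), z)


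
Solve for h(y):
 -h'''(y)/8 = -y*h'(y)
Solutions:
 h(y) = C1 + Integral(C2*airyai(2*y) + C3*airybi(2*y), y)


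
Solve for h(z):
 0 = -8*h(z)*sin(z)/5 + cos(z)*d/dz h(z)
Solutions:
 h(z) = C1/cos(z)^(8/5)


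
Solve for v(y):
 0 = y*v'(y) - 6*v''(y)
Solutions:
 v(y) = C1 + C2*erfi(sqrt(3)*y/6)


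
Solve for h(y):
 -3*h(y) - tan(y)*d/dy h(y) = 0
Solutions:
 h(y) = C1/sin(y)^3


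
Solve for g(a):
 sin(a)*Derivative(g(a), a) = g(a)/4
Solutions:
 g(a) = C1*(cos(a) - 1)^(1/8)/(cos(a) + 1)^(1/8)


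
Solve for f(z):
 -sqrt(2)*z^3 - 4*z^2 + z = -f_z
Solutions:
 f(z) = C1 + sqrt(2)*z^4/4 + 4*z^3/3 - z^2/2


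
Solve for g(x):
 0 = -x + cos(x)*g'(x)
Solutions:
 g(x) = C1 + Integral(x/cos(x), x)


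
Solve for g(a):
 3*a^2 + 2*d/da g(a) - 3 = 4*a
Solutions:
 g(a) = C1 - a^3/2 + a^2 + 3*a/2


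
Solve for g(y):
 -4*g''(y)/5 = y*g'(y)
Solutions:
 g(y) = C1 + C2*erf(sqrt(10)*y/4)


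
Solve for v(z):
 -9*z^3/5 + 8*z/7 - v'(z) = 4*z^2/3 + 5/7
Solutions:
 v(z) = C1 - 9*z^4/20 - 4*z^3/9 + 4*z^2/7 - 5*z/7


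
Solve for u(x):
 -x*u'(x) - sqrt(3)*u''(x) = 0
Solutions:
 u(x) = C1 + C2*erf(sqrt(2)*3^(3/4)*x/6)


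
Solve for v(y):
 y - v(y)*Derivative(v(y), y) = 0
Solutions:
 v(y) = -sqrt(C1 + y^2)
 v(y) = sqrt(C1 + y^2)


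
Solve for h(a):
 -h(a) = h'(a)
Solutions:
 h(a) = C1*exp(-a)


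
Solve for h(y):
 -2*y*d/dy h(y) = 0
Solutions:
 h(y) = C1


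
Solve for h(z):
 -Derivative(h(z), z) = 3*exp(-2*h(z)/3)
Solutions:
 h(z) = 3*log(-sqrt(C1 - 3*z)) - 3*log(3) + 3*log(6)/2
 h(z) = 3*log(C1 - 3*z)/2 - 3*log(3) + 3*log(6)/2


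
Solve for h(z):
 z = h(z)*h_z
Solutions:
 h(z) = -sqrt(C1 + z^2)
 h(z) = sqrt(C1 + z^2)


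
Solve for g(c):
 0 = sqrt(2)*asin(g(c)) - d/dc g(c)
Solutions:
 Integral(1/asin(_y), (_y, g(c))) = C1 + sqrt(2)*c


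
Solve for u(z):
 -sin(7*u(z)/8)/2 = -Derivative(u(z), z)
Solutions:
 -z/2 + 4*log(cos(7*u(z)/8) - 1)/7 - 4*log(cos(7*u(z)/8) + 1)/7 = C1


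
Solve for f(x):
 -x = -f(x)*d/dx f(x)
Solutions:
 f(x) = -sqrt(C1 + x^2)
 f(x) = sqrt(C1 + x^2)


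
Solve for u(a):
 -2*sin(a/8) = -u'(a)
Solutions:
 u(a) = C1 - 16*cos(a/8)


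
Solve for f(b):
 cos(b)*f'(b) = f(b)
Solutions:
 f(b) = C1*sqrt(sin(b) + 1)/sqrt(sin(b) - 1)


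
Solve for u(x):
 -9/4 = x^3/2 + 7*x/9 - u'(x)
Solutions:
 u(x) = C1 + x^4/8 + 7*x^2/18 + 9*x/4


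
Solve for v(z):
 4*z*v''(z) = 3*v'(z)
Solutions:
 v(z) = C1 + C2*z^(7/4)


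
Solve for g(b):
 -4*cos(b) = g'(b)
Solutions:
 g(b) = C1 - 4*sin(b)


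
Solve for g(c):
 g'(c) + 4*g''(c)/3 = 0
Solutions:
 g(c) = C1 + C2*exp(-3*c/4)


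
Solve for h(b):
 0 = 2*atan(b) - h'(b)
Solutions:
 h(b) = C1 + 2*b*atan(b) - log(b^2 + 1)


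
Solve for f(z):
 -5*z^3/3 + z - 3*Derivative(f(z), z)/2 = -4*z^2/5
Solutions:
 f(z) = C1 - 5*z^4/18 + 8*z^3/45 + z^2/3


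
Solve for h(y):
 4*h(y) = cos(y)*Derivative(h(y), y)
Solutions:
 h(y) = C1*(sin(y)^2 + 2*sin(y) + 1)/(sin(y)^2 - 2*sin(y) + 1)


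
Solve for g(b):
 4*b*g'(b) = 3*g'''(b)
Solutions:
 g(b) = C1 + Integral(C2*airyai(6^(2/3)*b/3) + C3*airybi(6^(2/3)*b/3), b)


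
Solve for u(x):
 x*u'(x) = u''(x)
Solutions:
 u(x) = C1 + C2*erfi(sqrt(2)*x/2)


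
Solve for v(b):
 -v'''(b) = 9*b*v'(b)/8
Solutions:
 v(b) = C1 + Integral(C2*airyai(-3^(2/3)*b/2) + C3*airybi(-3^(2/3)*b/2), b)


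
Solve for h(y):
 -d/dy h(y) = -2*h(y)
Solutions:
 h(y) = C1*exp(2*y)


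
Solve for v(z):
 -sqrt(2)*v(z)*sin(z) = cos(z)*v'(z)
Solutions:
 v(z) = C1*cos(z)^(sqrt(2))


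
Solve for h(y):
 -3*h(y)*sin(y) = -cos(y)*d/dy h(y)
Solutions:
 h(y) = C1/cos(y)^3


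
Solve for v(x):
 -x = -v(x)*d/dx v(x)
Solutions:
 v(x) = -sqrt(C1 + x^2)
 v(x) = sqrt(C1 + x^2)


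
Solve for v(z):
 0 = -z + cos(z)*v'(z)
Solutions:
 v(z) = C1 + Integral(z/cos(z), z)


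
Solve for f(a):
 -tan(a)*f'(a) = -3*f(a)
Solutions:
 f(a) = C1*sin(a)^3


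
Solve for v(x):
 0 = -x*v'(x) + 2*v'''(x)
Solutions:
 v(x) = C1 + Integral(C2*airyai(2^(2/3)*x/2) + C3*airybi(2^(2/3)*x/2), x)


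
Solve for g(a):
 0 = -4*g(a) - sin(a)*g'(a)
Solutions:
 g(a) = C1*(cos(a)^2 + 2*cos(a) + 1)/(cos(a)^2 - 2*cos(a) + 1)


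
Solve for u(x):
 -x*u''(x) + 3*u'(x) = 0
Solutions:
 u(x) = C1 + C2*x^4


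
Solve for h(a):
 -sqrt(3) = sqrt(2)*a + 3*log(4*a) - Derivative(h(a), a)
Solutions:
 h(a) = C1 + sqrt(2)*a^2/2 + 3*a*log(a) - 3*a + sqrt(3)*a + a*log(64)


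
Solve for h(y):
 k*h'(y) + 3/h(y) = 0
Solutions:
 h(y) = -sqrt(C1 - 6*y/k)
 h(y) = sqrt(C1 - 6*y/k)


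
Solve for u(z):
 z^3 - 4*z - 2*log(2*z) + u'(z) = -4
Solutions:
 u(z) = C1 - z^4/4 + 2*z^2 + 2*z*log(z) - 6*z + z*log(4)


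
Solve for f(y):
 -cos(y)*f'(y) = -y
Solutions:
 f(y) = C1 + Integral(y/cos(y), y)


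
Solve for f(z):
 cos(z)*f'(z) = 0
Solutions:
 f(z) = C1


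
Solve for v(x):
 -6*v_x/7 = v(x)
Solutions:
 v(x) = C1*exp(-7*x/6)


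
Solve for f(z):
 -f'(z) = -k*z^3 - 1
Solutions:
 f(z) = C1 + k*z^4/4 + z


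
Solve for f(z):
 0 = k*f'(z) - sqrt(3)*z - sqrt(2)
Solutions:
 f(z) = C1 + sqrt(3)*z^2/(2*k) + sqrt(2)*z/k


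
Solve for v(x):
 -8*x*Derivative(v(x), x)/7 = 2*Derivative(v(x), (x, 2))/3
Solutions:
 v(x) = C1 + C2*erf(sqrt(42)*x/7)


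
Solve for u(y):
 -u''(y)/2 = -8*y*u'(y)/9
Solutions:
 u(y) = C1 + C2*erfi(2*sqrt(2)*y/3)


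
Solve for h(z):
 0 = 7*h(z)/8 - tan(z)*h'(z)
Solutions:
 h(z) = C1*sin(z)^(7/8)


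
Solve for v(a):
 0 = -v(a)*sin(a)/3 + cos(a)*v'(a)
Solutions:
 v(a) = C1/cos(a)^(1/3)


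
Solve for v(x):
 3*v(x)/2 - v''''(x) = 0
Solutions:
 v(x) = C1*exp(-2^(3/4)*3^(1/4)*x/2) + C2*exp(2^(3/4)*3^(1/4)*x/2) + C3*sin(2^(3/4)*3^(1/4)*x/2) + C4*cos(2^(3/4)*3^(1/4)*x/2)


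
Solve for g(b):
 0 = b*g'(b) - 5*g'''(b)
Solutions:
 g(b) = C1 + Integral(C2*airyai(5^(2/3)*b/5) + C3*airybi(5^(2/3)*b/5), b)


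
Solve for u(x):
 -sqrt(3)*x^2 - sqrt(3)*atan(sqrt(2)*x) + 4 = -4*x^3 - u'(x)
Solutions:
 u(x) = C1 - x^4 + sqrt(3)*x^3/3 - 4*x + sqrt(3)*(x*atan(sqrt(2)*x) - sqrt(2)*log(2*x^2 + 1)/4)


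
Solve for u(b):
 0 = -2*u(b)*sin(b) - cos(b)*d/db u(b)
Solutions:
 u(b) = C1*cos(b)^2


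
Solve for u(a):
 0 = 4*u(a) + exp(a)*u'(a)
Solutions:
 u(a) = C1*exp(4*exp(-a))


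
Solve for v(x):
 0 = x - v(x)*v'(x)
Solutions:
 v(x) = -sqrt(C1 + x^2)
 v(x) = sqrt(C1 + x^2)


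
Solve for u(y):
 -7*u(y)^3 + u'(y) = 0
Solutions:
 u(y) = -sqrt(2)*sqrt(-1/(C1 + 7*y))/2
 u(y) = sqrt(2)*sqrt(-1/(C1 + 7*y))/2


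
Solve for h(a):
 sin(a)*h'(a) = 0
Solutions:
 h(a) = C1


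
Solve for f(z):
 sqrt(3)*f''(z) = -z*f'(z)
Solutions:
 f(z) = C1 + C2*erf(sqrt(2)*3^(3/4)*z/6)


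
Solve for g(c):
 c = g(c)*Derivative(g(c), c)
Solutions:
 g(c) = -sqrt(C1 + c^2)
 g(c) = sqrt(C1 + c^2)


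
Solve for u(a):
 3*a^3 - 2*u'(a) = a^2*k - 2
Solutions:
 u(a) = C1 + 3*a^4/8 - a^3*k/6 + a


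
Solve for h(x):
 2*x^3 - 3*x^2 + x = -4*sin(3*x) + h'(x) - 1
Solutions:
 h(x) = C1 + x^4/2 - x^3 + x^2/2 + x - 4*cos(3*x)/3


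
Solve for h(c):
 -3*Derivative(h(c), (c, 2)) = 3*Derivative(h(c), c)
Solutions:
 h(c) = C1 + C2*exp(-c)


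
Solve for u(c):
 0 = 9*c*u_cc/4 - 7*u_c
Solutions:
 u(c) = C1 + C2*c^(37/9)


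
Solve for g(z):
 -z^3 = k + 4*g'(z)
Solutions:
 g(z) = C1 - k*z/4 - z^4/16


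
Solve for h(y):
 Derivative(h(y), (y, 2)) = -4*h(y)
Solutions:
 h(y) = C1*sin(2*y) + C2*cos(2*y)


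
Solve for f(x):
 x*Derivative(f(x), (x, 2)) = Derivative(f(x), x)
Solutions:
 f(x) = C1 + C2*x^2


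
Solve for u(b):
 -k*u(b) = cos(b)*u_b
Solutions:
 u(b) = C1*exp(k*(log(sin(b) - 1) - log(sin(b) + 1))/2)


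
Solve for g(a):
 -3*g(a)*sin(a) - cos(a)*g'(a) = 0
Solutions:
 g(a) = C1*cos(a)^3


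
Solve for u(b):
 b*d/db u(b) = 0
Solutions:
 u(b) = C1


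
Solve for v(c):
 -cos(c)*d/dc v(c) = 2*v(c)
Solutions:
 v(c) = C1*(sin(c) - 1)/(sin(c) + 1)


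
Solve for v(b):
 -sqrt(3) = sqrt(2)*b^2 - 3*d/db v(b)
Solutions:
 v(b) = C1 + sqrt(2)*b^3/9 + sqrt(3)*b/3


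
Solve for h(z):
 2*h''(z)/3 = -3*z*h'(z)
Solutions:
 h(z) = C1 + C2*erf(3*z/2)


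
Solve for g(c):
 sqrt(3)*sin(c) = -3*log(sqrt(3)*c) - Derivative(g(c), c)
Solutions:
 g(c) = C1 - 3*c*log(c) - 3*c*log(3)/2 + 3*c + sqrt(3)*cos(c)


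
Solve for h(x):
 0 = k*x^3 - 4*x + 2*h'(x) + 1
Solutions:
 h(x) = C1 - k*x^4/8 + x^2 - x/2


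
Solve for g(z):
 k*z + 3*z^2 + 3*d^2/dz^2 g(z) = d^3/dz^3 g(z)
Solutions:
 g(z) = C1 + C2*z + C3*exp(3*z) - z^4/12 + z^3*(-k - 2)/18 + z^2*(-k - 2)/18


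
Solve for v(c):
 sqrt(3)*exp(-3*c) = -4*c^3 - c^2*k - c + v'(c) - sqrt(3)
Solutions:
 v(c) = C1 + c^4 + c^3*k/3 + c^2/2 + sqrt(3)*c - sqrt(3)*exp(-3*c)/3


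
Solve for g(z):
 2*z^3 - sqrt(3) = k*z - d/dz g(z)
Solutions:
 g(z) = C1 + k*z^2/2 - z^4/2 + sqrt(3)*z


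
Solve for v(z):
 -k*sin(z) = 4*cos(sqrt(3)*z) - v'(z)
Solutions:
 v(z) = C1 - k*cos(z) + 4*sqrt(3)*sin(sqrt(3)*z)/3


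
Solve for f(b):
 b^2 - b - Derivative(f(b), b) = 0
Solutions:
 f(b) = C1 + b^3/3 - b^2/2


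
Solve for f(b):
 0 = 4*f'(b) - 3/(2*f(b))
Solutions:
 f(b) = -sqrt(C1 + 3*b)/2
 f(b) = sqrt(C1 + 3*b)/2


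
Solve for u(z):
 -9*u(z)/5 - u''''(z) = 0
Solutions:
 u(z) = (C1*sin(5^(3/4)*sqrt(6)*z/10) + C2*cos(5^(3/4)*sqrt(6)*z/10))*exp(-5^(3/4)*sqrt(6)*z/10) + (C3*sin(5^(3/4)*sqrt(6)*z/10) + C4*cos(5^(3/4)*sqrt(6)*z/10))*exp(5^(3/4)*sqrt(6)*z/10)


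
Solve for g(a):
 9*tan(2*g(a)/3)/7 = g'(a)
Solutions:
 g(a) = -3*asin(C1*exp(6*a/7))/2 + 3*pi/2
 g(a) = 3*asin(C1*exp(6*a/7))/2


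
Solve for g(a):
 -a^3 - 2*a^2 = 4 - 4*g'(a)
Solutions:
 g(a) = C1 + a^4/16 + a^3/6 + a


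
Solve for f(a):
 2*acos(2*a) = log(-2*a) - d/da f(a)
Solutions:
 f(a) = C1 + a*log(-a) - 2*a*acos(2*a) - a + a*log(2) + sqrt(1 - 4*a^2)


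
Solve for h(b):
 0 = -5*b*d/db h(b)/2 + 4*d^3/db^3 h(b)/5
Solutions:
 h(b) = C1 + Integral(C2*airyai(5^(2/3)*b/2) + C3*airybi(5^(2/3)*b/2), b)


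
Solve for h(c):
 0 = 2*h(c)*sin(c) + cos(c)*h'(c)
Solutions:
 h(c) = C1*cos(c)^2


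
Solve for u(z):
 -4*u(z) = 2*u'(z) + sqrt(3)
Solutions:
 u(z) = C1*exp(-2*z) - sqrt(3)/4


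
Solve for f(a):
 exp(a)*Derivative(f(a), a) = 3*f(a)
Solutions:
 f(a) = C1*exp(-3*exp(-a))


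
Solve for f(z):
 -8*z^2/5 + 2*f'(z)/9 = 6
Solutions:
 f(z) = C1 + 12*z^3/5 + 27*z


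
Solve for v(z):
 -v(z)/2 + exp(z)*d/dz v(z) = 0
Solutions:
 v(z) = C1*exp(-exp(-z)/2)


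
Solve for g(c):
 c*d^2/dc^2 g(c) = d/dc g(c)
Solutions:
 g(c) = C1 + C2*c^2


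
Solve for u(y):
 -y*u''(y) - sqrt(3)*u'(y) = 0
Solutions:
 u(y) = C1 + C2*y^(1 - sqrt(3))


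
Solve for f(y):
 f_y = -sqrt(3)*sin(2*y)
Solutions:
 f(y) = C1 + sqrt(3)*cos(2*y)/2


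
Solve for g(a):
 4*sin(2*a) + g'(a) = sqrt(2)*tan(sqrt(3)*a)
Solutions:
 g(a) = C1 - sqrt(6)*log(cos(sqrt(3)*a))/3 + 2*cos(2*a)


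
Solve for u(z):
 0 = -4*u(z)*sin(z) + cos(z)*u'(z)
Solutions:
 u(z) = C1/cos(z)^4


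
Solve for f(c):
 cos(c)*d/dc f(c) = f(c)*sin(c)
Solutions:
 f(c) = C1/cos(c)


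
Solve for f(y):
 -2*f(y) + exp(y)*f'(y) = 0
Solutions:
 f(y) = C1*exp(-2*exp(-y))


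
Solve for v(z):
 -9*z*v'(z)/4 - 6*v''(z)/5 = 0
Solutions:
 v(z) = C1 + C2*erf(sqrt(15)*z/4)


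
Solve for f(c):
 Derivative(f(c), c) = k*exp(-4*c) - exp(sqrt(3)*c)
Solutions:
 f(c) = C1 - k*exp(-4*c)/4 - sqrt(3)*exp(sqrt(3)*c)/3


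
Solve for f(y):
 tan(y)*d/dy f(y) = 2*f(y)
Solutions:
 f(y) = C1*sin(y)^2


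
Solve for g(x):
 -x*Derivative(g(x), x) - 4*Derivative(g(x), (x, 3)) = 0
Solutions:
 g(x) = C1 + Integral(C2*airyai(-2^(1/3)*x/2) + C3*airybi(-2^(1/3)*x/2), x)


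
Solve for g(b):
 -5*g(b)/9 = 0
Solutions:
 g(b) = 0


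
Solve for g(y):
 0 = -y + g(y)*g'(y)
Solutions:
 g(y) = -sqrt(C1 + y^2)
 g(y) = sqrt(C1 + y^2)


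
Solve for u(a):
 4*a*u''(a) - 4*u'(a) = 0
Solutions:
 u(a) = C1 + C2*a^2


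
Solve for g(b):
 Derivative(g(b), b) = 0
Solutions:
 g(b) = C1


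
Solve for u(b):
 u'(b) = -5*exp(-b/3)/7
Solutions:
 u(b) = C1 + 15*exp(-b/3)/7


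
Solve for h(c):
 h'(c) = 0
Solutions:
 h(c) = C1


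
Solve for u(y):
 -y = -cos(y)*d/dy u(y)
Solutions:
 u(y) = C1 + Integral(y/cos(y), y)


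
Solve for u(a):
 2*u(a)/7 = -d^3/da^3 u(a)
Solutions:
 u(a) = C3*exp(-2^(1/3)*7^(2/3)*a/7) + (C1*sin(2^(1/3)*sqrt(3)*7^(2/3)*a/14) + C2*cos(2^(1/3)*sqrt(3)*7^(2/3)*a/14))*exp(2^(1/3)*7^(2/3)*a/14)


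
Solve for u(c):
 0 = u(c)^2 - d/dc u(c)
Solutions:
 u(c) = -1/(C1 + c)


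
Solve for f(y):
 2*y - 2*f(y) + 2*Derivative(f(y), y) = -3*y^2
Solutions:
 f(y) = C1*exp(y) + 3*y^2/2 + 4*y + 4


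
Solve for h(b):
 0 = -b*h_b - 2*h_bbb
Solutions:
 h(b) = C1 + Integral(C2*airyai(-2^(2/3)*b/2) + C3*airybi(-2^(2/3)*b/2), b)


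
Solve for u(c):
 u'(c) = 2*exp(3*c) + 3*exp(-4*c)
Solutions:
 u(c) = C1 + 2*exp(3*c)/3 - 3*exp(-4*c)/4


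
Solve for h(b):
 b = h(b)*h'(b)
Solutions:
 h(b) = -sqrt(C1 + b^2)
 h(b) = sqrt(C1 + b^2)


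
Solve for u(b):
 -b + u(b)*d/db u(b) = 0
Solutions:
 u(b) = -sqrt(C1 + b^2)
 u(b) = sqrt(C1 + b^2)


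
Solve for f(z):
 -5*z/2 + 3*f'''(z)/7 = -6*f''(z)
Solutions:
 f(z) = C1 + C2*z + C3*exp(-14*z) + 5*z^3/72 - 5*z^2/336


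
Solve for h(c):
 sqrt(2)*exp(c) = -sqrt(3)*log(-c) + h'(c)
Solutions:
 h(c) = C1 + sqrt(3)*c*log(-c) - sqrt(3)*c + sqrt(2)*exp(c)


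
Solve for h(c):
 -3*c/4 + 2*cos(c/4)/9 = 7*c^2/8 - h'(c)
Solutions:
 h(c) = C1 + 7*c^3/24 + 3*c^2/8 - 8*sin(c/4)/9


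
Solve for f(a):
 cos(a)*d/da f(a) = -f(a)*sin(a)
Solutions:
 f(a) = C1*cos(a)


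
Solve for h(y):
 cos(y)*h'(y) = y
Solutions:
 h(y) = C1 + Integral(y/cos(y), y)


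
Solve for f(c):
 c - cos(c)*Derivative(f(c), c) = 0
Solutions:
 f(c) = C1 + Integral(c/cos(c), c)


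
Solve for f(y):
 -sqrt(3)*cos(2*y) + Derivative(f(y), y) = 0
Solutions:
 f(y) = C1 + sqrt(3)*sin(2*y)/2


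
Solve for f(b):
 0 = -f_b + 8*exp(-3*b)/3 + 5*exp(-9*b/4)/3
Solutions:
 f(b) = C1 - 8*exp(-3*b)/9 - 20*exp(-9*b/4)/27


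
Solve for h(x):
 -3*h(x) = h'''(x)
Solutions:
 h(x) = C3*exp(-3^(1/3)*x) + (C1*sin(3^(5/6)*x/2) + C2*cos(3^(5/6)*x/2))*exp(3^(1/3)*x/2)


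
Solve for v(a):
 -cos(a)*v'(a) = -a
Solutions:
 v(a) = C1 + Integral(a/cos(a), a)


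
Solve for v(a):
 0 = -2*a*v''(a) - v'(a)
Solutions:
 v(a) = C1 + C2*sqrt(a)


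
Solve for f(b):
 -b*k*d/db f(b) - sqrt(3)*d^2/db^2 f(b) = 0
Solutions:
 f(b) = Piecewise((-sqrt(2)*3^(1/4)*sqrt(pi)*C1*erf(sqrt(2)*3^(3/4)*b*sqrt(k)/6)/(2*sqrt(k)) - C2, (k > 0) | (k < 0)), (-C1*b - C2, True))
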